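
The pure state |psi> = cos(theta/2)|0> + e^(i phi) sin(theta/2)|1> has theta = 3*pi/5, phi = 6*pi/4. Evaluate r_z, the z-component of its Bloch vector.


theta = 1.8850, phi = 4.7124
r_z = cos(theta) = -0.3090

-0.3090


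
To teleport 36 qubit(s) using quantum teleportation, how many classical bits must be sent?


Quantum teleportation requires 2 classical bits per qubit teleported.
36 qubit(s) -> 2 * 36 = 72 classical bits

72


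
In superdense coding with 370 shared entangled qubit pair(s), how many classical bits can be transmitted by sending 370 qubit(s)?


Superdense coding allows 2 classical bits per shared entangled pair.
370 pair(s) -> 2 * 370 = 740 classical bits

740


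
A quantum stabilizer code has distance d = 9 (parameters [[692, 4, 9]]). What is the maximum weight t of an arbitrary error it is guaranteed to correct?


Code parameters: [[692, 4, 9]], distance d = 9.
Number of correctable errors = floor((d-1)/2)
= floor((9 - 1)/2)
= floor(8/2)
= 4

4


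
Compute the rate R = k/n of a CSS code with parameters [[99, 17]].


Code rate R = k/n
= 17/99
= 0.1717

0.1717


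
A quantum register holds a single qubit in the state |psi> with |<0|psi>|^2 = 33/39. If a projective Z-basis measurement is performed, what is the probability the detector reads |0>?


|alpha|^2 = 33/39 = 0.8462
|beta|^2 = 1 - 33/39 = 6/39 = 0.1538
P(|0>) = |alpha|^2 = 0.8462

0.8462


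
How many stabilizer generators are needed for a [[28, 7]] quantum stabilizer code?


For an [[n,k]] stabilizer code:
Number of stabilizer generators = n - k
= 28 - 7
= 21

21


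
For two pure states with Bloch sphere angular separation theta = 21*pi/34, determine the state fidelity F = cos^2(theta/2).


For states separated by angle theta on Bloch sphere:
F = cos^2(theta/2)
theta = 21*pi/34 = 1.9404
theta/2 = 0.9702
cos(theta/2) = 0.5651
F = 0.3194

0.3194


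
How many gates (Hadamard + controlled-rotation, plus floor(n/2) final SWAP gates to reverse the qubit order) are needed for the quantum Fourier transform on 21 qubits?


Hadamard gates: 21
Controlled rotations: n*(n-1)/2 = 21*20/2 = 210
SWAP gates: floor(n/2) = floor(21/2) = 10
Total = 21 + 210 + 10
= 241

241


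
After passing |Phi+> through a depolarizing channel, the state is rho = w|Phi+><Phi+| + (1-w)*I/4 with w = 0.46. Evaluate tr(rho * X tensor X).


|Phi+> = (|00> + |11>)/sqrt(2)
For the pure Bell state, <X_A X_B> = +1 (Bell-state Pauli correlator).
The maximally-mixed part I/4 has tr(I/4 * P tensor P) = 0 for any traceless Pauli P.
So <X_A X_B>_rho = w * (+1) + (1 - w) * 0
= 0.46 * (+1)
= 0.4600

0.4600


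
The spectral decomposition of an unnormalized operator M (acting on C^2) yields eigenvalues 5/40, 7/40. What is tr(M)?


tr(M) = sum of eigenvalues
= 5/40 + 7/40
= 12/40
= 0.3000

0.3000


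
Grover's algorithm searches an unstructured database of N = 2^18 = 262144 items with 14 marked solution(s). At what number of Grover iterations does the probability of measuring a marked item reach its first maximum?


After j Grover iterations the success probability is P(j) = sin^2((2j+1)*theta), where sin(theta) = sqrt(k/N).
N = 2^18 = 262144, k = 14
sin(theta) = sqrt(k/N) = 0.007307924584
theta = arcsin(sqrt(k/N)) = 0.007307989633 rad
P(j) reaches its first maximum when (2j+1)*theta is as close as possible to pi/2, i.e. j = round(pi/(4*theta) - 1/2).
pi/(4*theta) - 1/2 = 106.9712
(For comparison, the common estimate pi/4 * sqrt(N/k) = 107.4721; the exact maximiser is used here.)
Optimal iterations = 107

107


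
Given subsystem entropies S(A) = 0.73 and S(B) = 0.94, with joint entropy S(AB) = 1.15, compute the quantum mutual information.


I(A:B) = S(A) + S(B) - S(AB)
= 0.73 + 0.94 - 1.15
= 0.5200

0.5200


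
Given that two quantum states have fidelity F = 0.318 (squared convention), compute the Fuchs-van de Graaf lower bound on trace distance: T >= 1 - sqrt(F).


Fuchs-van de Graaf (squared-fidelity convention): 1 - sqrt(F) <= T <= sqrt(1 - F).
Lower bound: T >= 1 - sqrt(F)
sqrt(F) = sqrt(0.318) = 0.5639
T >= 1 - 0.5639
T >= 0.4361

0.4361


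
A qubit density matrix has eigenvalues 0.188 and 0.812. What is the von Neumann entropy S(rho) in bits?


S = -p*log2(p) - (1-p)*log2(1-p)
p = 0.1880, 1-p = 0.8120
= -0.1880 * log2(0.1880) - 0.8120 * log2(0.8120)
= -(-0.4533) - (-0.2440)
= 0.6973

0.6973


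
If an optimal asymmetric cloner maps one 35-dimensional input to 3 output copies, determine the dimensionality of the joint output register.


Output space = H^(tensor 3) where dim(H) = 35
dim = 35^3
= 1225 (after 2 factors)
= 42875 (after 3 factors)
= 42875

42875


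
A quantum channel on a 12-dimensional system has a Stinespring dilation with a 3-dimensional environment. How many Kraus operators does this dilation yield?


Tracing out the environment in an orthonormal basis {|i>_E} gives Kraus operators K_i = <i|_E U |0>_E.
Number of Kraus operators = dim(H_env) = d_env
= 3

3


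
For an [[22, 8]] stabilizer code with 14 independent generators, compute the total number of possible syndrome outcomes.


Each stabilizer generator gives a binary (+1 or -1) measurement outcome.
With 14 independent generators:
Total syndromes = 2^14
= 16384

16384


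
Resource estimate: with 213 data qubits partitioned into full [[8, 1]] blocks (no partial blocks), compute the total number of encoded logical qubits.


Each code block uses 8 physical qubits for 1 logical qubit(s).
Number of complete blocks = floor(213 / 8) = 26
Logical qubits = 26 * 1
= 26

26


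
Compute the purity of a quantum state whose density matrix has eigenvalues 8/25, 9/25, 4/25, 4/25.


tr(rho^2) = sum of eigenvalues squared
= (8/25)^2 + (9/25)^2 + (4/25)^2 + (4/25)^2
= (64 + 81 + 16 + 16) / 625
= 177/625
= 0.2832

0.2832


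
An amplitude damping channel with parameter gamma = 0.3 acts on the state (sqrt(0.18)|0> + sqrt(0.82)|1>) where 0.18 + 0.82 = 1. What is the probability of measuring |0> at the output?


For amplitude damping with parameter gamma on state sqrt(a)|0> + sqrt(b)|1>:
alpha^2 = 0.18, beta^2 = 0.82
P(|0>) = alpha^2 + gamma * beta^2
= 0.18 + 0.3 * 0.82
= 0.18 + 0.2460
= 0.4260

0.4260


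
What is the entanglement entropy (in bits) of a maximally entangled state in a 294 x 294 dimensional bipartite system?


For a maximally entangled state in d x d:
S = log2(d) = log2(294)
= 8.1997

8.1997


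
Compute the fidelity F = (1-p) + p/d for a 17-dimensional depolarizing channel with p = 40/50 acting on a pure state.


F = (1-p) + p/d
= (1 - 0.8000) + 0.8000/17
= 0.2000 + 0.0471
= 0.2471

0.2471


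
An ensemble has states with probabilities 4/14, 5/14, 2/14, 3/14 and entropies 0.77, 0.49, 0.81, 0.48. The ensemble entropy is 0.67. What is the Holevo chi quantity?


chi = S(rho) - sum_i p_i * S(rho_i)
Weighted entropy = 4/14 * 0.77 + 5/14 * 0.49 + 2/14 * 0.81 + 3/14 * 0.48
= 0.6136
chi = 0.67 - 0.6136
= 0.0564

0.0564


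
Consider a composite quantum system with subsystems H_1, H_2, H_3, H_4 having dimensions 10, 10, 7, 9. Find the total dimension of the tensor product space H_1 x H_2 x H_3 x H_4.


dim(H_1 x H_2 x H_3 x H_4) = 10 * 10 * 7 * 9
= 100 * 7 * 9
= 700 * 9
= 6300

6300


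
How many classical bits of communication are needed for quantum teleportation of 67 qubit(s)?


Quantum teleportation requires 2 classical bits per qubit teleported.
67 qubit(s) -> 2 * 67 = 134 classical bits

134


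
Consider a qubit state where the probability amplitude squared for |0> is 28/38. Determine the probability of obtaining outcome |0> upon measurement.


|alpha|^2 = 28/38 = 0.7368
|beta|^2 = 1 - 28/38 = 10/38 = 0.2632
P(|0>) = |alpha|^2 = 0.7368

0.7368


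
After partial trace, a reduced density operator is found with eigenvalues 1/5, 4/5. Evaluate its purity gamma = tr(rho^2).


tr(rho^2) = sum of eigenvalues squared
= (1/5)^2 + (4/5)^2
= (1 + 16) / 25
= 17/25
= 0.6800

0.6800


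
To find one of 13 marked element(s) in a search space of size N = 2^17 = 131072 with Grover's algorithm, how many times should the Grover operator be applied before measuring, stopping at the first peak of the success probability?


After j Grover iterations the success probability is P(j) = sin^2((2j+1)*theta), where sin(theta) = sqrt(k/N).
N = 2^17 = 131072, k = 13
sin(theta) = sqrt(k/N) = 0.009959022487
theta = arcsin(sqrt(k/N)) = 0.009959187121 rad
P(j) reaches its first maximum when (2j+1)*theta is as close as possible to pi/2, i.e. j = round(pi/(4*theta) - 1/2).
pi/(4*theta) - 1/2 = 78.3617
(For comparison, the common estimate pi/4 * sqrt(N/k) = 78.8630; the exact maximiser is used here.)
Optimal iterations = 78

78


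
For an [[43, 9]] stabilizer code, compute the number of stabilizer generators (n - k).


For an [[n,k]] stabilizer code:
Number of stabilizer generators = n - k
= 43 - 9
= 34

34


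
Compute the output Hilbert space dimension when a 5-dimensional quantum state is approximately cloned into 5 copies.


Output space = H^(tensor 5) where dim(H) = 5
dim = 5^5
= 25 (after 2 factors)
= 125 (after 3 factors)
= 625 (after 4 factors)
= 3125 (after 5 factors)
= 3125

3125


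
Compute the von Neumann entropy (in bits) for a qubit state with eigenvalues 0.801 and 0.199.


S = -p*log2(p) - (1-p)*log2(1-p)
p = 0.8010, 1-p = 0.1990
= -0.8010 * log2(0.8010) - 0.1990 * log2(0.1990)
= -(-0.2564) - (-0.4635)
= 0.7199

0.7199


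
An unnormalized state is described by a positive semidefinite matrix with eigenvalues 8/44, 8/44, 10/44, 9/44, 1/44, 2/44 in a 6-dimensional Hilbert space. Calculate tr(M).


tr(M) = sum of eigenvalues
= 8/44 + 8/44 + 10/44 + 9/44 + 1/44 + 2/44
= 38/44
= 0.8636

0.8636


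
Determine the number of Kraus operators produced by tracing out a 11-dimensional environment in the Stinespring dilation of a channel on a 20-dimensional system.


Tracing out the environment in an orthonormal basis {|i>_E} gives Kraus operators K_i = <i|_E U |0>_E.
Number of Kraus operators = dim(H_env) = d_env
= 11

11


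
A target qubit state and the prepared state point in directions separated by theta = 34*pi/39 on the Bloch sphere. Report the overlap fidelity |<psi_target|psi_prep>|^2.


For states separated by angle theta on Bloch sphere:
F = cos^2(theta/2)
theta = 34*pi/39 = 2.7388
theta/2 = 1.3694
cos(theta/2) = 0.2000
F = 0.0400

0.0400


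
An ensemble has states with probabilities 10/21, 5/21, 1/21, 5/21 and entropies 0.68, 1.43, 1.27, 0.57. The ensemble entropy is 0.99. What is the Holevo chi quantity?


chi = S(rho) - sum_i p_i * S(rho_i)
Weighted entropy = 10/21 * 0.68 + 5/21 * 1.43 + 1/21 * 1.27 + 5/21 * 0.57
= 0.8605
chi = 0.99 - 0.8605
= 0.1295

0.1295


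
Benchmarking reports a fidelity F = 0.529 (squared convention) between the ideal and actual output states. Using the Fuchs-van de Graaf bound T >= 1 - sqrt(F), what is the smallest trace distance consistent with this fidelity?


Fuchs-van de Graaf (squared-fidelity convention): 1 - sqrt(F) <= T <= sqrt(1 - F).
Lower bound: T >= 1 - sqrt(F)
sqrt(F) = sqrt(0.529) = 0.7273
T >= 1 - 0.7273
T >= 0.2727

0.2727


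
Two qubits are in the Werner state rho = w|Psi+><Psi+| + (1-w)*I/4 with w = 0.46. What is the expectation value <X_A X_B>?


|Psi+> = (|01> + |10>)/sqrt(2)
For the pure Bell state, <X_A X_B> = +1 (Bell-state Pauli correlator).
The maximally-mixed part I/4 has tr(I/4 * P tensor P) = 0 for any traceless Pauli P.
So <X_A X_B>_rho = w * (+1) + (1 - w) * 0
= 0.46 * (+1)
= 0.4600

0.4600


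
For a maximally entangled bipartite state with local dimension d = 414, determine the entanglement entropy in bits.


For a maximally entangled state in d x d:
S = log2(d) = log2(414)
= 8.6935

8.6935


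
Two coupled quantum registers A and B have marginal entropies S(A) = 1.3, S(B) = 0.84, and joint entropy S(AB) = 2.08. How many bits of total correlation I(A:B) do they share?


I(A:B) = S(A) + S(B) - S(AB)
= 1.3 + 0.84 - 2.08
= 0.0600

0.0600


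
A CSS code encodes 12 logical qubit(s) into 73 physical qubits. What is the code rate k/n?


Code rate R = k/n
= 12/73
= 0.1644

0.1644


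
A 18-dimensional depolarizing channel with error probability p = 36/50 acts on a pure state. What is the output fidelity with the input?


F = (1-p) + p/d
= (1 - 0.7200) + 0.7200/18
= 0.2800 + 0.0400
= 0.3200

0.3200


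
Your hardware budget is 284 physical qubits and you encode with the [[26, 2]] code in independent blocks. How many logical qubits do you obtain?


Each code block uses 26 physical qubits for 2 logical qubit(s).
Number of complete blocks = floor(284 / 26) = 10
Logical qubits = 10 * 2
= 20

20


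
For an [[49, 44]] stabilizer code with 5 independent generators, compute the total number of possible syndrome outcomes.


Each stabilizer generator gives a binary (+1 or -1) measurement outcome.
With 5 independent generators:
Total syndromes = 2^5
= 32

32


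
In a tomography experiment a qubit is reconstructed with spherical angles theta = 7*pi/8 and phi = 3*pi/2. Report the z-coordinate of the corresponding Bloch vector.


theta = 2.7489, phi = 4.7124
r_z = cos(theta) = -0.9239

-0.9239


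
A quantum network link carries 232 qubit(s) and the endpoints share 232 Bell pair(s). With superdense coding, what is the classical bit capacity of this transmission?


Superdense coding allows 2 classical bits per shared entangled pair.
232 pair(s) -> 2 * 232 = 464 classical bits

464


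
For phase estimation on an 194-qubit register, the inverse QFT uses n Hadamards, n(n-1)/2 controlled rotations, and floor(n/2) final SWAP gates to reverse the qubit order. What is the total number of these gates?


Hadamard gates: 194
Controlled rotations: n*(n-1)/2 = 194*193/2 = 18721
SWAP gates: floor(n/2) = floor(194/2) = 97
Total = 194 + 18721 + 97
= 19012

19012


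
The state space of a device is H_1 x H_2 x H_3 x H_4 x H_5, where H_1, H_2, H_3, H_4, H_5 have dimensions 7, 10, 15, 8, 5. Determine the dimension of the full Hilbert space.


dim(H_1 x H_2 x H_3 x H_4 x H_5) = 7 * 10 * 15 * 8 * 5
= 70 * 15 * 8 * 5
= 1050 * 8 * 5
= 8400 * 5
= 42000

42000


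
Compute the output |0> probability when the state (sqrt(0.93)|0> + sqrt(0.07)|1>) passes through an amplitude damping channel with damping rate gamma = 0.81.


For amplitude damping with parameter gamma on state sqrt(a)|0> + sqrt(b)|1>:
alpha^2 = 0.93, beta^2 = 0.07
P(|0>) = alpha^2 + gamma * beta^2
= 0.93 + 0.81 * 0.07
= 0.93 + 0.0567
= 0.9867

0.9867


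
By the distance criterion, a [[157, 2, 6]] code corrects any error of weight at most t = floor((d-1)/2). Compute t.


Code parameters: [[157, 2, 6]], distance d = 6.
Number of correctable errors = floor((d-1)/2)
= floor((6 - 1)/2)
= floor(5/2)
= 2

2


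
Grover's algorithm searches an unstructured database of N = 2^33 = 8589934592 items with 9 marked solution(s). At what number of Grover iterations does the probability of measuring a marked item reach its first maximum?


After j Grover iterations the success probability is P(j) = sin^2((2j+1)*theta), where sin(theta) = sqrt(k/N).
N = 2^33 = 8589934592, k = 9
sin(theta) = sqrt(k/N) = 3.236877966e-05
theta = arcsin(sqrt(k/N)) = 3.236877966e-05 rad
P(j) reaches its first maximum when (2j+1)*theta is as close as possible to pi/2, i.e. j = round(pi/(4*theta) - 1/2).
pi/(4*theta) - 1/2 = 24263.5647
(For comparison, the common estimate pi/4 * sqrt(N/k) = 24264.0647; the exact maximiser is used here.)
Optimal iterations = 24264

24264


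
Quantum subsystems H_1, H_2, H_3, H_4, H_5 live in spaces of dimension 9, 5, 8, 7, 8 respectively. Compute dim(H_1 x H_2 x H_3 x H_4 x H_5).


dim(H_1 x H_2 x H_3 x H_4 x H_5) = 9 * 5 * 8 * 7 * 8
= 45 * 8 * 7 * 8
= 360 * 7 * 8
= 2520 * 8
= 20160

20160


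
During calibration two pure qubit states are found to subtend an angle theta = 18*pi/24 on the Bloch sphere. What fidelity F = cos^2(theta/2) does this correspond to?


For states separated by angle theta on Bloch sphere:
F = cos^2(theta/2)
theta = 18*pi/24 = 2.3562
theta/2 = 1.1781
cos(theta/2) = 0.3827
F = 0.1464

0.1464


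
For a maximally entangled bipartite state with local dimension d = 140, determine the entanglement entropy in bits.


For a maximally entangled state in d x d:
S = log2(d) = log2(140)
= 7.1293

7.1293


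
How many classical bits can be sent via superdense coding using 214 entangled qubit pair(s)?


Superdense coding allows 2 classical bits per shared entangled pair.
214 pair(s) -> 2 * 214 = 428 classical bits

428


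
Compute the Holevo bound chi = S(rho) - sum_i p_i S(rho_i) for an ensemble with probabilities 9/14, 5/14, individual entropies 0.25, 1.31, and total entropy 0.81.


chi = S(rho) - sum_i p_i * S(rho_i)
Weighted entropy = 9/14 * 0.25 + 5/14 * 1.31
= 0.6286
chi = 0.81 - 0.6286
= 0.1814

0.1814


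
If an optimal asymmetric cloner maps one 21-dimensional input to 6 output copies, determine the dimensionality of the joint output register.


Output space = H^(tensor 6) where dim(H) = 21
dim = 21^6
= 441 (after 2 factors)
= 9261 (after 3 factors)
= 194481 (after 4 factors)
= 4084101 (after 5 factors)
= 85766121 (after 6 factors)
= 85766121

85766121


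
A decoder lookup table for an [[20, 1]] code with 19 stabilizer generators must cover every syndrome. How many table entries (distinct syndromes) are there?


Each stabilizer generator gives a binary (+1 or -1) measurement outcome.
With 19 independent generators:
Total syndromes = 2^19
= 524288

524288


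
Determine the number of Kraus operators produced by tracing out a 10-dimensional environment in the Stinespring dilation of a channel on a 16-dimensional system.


Tracing out the environment in an orthonormal basis {|i>_E} gives Kraus operators K_i = <i|_E U |0>_E.
Number of Kraus operators = dim(H_env) = d_env
= 10

10


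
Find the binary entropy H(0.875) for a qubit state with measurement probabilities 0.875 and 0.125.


S = -p*log2(p) - (1-p)*log2(1-p)
p = 0.8750, 1-p = 0.1250
= -0.8750 * log2(0.8750) - 0.1250 * log2(0.1250)
= -(-0.1686) - (-0.3750)
= 0.5436

0.5436


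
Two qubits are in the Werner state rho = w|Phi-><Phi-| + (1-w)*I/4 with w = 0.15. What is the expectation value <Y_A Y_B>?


|Phi-> = (|00> - |11>)/sqrt(2)
For the pure Bell state, <Y_A Y_B> = +1 (Bell-state Pauli correlator).
The maximally-mixed part I/4 has tr(I/4 * P tensor P) = 0 for any traceless Pauli P.
So <Y_A Y_B>_rho = w * (+1) + (1 - w) * 0
= 0.15 * (+1)
= 0.1500

0.1500


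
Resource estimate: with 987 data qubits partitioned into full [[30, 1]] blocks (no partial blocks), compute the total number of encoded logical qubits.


Each code block uses 30 physical qubits for 1 logical qubit(s).
Number of complete blocks = floor(987 / 30) = 32
Logical qubits = 32 * 1
= 32

32


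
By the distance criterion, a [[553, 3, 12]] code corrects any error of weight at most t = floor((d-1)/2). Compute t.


Code parameters: [[553, 3, 12]], distance d = 12.
Number of correctable errors = floor((d-1)/2)
= floor((12 - 1)/2)
= floor(11/2)
= 5

5


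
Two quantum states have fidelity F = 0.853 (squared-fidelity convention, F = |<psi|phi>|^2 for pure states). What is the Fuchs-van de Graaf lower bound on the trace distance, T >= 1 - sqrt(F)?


Fuchs-van de Graaf (squared-fidelity convention): 1 - sqrt(F) <= T <= sqrt(1 - F).
Lower bound: T >= 1 - sqrt(F)
sqrt(F) = sqrt(0.853) = 0.9236
T >= 1 - 0.9236
T >= 0.0764

0.0764


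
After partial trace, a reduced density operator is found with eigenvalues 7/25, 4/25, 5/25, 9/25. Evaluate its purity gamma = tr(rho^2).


tr(rho^2) = sum of eigenvalues squared
= (7/25)^2 + (4/25)^2 + (5/25)^2 + (9/25)^2
= (49 + 16 + 25 + 81) / 625
= 171/625
= 0.2736

0.2736


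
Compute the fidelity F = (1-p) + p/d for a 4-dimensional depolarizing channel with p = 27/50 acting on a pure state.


F = (1-p) + p/d
= (1 - 0.5400) + 0.5400/4
= 0.4600 + 0.1350
= 0.5950

0.5950


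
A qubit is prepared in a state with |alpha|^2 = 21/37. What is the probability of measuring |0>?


|alpha|^2 = 21/37 = 0.5676
|beta|^2 = 1 - 21/37 = 16/37 = 0.4324
P(|0>) = |alpha|^2 = 0.5676

0.5676


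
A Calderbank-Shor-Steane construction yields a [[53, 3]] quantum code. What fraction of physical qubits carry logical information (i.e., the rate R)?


Code rate R = k/n
= 3/53
= 0.0566

0.0566


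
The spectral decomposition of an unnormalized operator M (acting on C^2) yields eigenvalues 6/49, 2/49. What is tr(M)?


tr(M) = sum of eigenvalues
= 6/49 + 2/49
= 8/49
= 0.1633

0.1633


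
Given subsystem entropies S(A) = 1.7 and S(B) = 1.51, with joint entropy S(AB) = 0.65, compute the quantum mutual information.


I(A:B) = S(A) + S(B) - S(AB)
= 1.7 + 1.51 - 0.65
= 2.5600

2.5600


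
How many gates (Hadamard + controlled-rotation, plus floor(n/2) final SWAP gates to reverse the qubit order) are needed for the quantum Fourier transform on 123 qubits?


Hadamard gates: 123
Controlled rotations: n*(n-1)/2 = 123*122/2 = 7503
SWAP gates: floor(n/2) = floor(123/2) = 61
Total = 123 + 7503 + 61
= 7687

7687


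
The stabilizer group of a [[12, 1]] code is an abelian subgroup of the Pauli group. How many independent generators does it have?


For an [[n,k]] stabilizer code:
Number of stabilizer generators = n - k
= 12 - 1
= 11

11


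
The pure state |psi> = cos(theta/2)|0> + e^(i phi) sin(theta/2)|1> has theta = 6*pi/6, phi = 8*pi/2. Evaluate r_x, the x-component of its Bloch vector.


theta = 3.1416, phi = 12.5664
r_x = sin(theta)*cos(phi) = 0.0000 * 1.0000
r_x = 0.0000

0.0000


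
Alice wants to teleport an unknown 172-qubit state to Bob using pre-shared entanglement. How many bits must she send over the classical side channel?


Quantum teleportation requires 2 classical bits per qubit teleported.
172 qubit(s) -> 2 * 172 = 344 classical bits

344


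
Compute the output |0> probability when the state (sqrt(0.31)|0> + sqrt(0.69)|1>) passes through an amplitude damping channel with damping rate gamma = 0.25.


For amplitude damping with parameter gamma on state sqrt(a)|0> + sqrt(b)|1>:
alpha^2 = 0.31, beta^2 = 0.69
P(|0>) = alpha^2 + gamma * beta^2
= 0.31 + 0.25 * 0.69
= 0.31 + 0.1725
= 0.4825

0.4825


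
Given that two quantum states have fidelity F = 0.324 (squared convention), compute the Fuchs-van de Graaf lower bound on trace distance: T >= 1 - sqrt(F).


Fuchs-van de Graaf (squared-fidelity convention): 1 - sqrt(F) <= T <= sqrt(1 - F).
Lower bound: T >= 1 - sqrt(F)
sqrt(F) = sqrt(0.324) = 0.5692
T >= 1 - 0.5692
T >= 0.4308

0.4308


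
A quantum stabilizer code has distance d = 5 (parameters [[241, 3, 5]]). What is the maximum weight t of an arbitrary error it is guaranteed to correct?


Code parameters: [[241, 3, 5]], distance d = 5.
Number of correctable errors = floor((d-1)/2)
= floor((5 - 1)/2)
= floor(4/2)
= 2

2


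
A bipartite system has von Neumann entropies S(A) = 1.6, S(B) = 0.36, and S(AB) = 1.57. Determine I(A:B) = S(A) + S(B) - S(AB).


I(A:B) = S(A) + S(B) - S(AB)
= 1.6 + 0.36 - 1.57
= 0.3900

0.3900


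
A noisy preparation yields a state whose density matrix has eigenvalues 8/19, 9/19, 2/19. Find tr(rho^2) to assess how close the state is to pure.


tr(rho^2) = sum of eigenvalues squared
= (8/19)^2 + (9/19)^2 + (2/19)^2
= (64 + 81 + 4) / 361
= 149/361
= 0.4127

0.4127


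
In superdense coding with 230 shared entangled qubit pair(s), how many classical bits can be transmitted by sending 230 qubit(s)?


Superdense coding allows 2 classical bits per shared entangled pair.
230 pair(s) -> 2 * 230 = 460 classical bits

460


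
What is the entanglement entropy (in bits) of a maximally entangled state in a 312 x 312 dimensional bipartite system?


For a maximally entangled state in d x d:
S = log2(d) = log2(312)
= 8.2854

8.2854


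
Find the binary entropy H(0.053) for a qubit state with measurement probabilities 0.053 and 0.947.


S = -p*log2(p) - (1-p)*log2(1-p)
p = 0.0530, 1-p = 0.9470
= -0.0530 * log2(0.0530) - 0.9470 * log2(0.9470)
= -(-0.2246) - (-0.0744)
= 0.2990

0.2990


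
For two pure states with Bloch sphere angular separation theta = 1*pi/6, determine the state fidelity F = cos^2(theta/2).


For states separated by angle theta on Bloch sphere:
F = cos^2(theta/2)
theta = 1*pi/6 = 0.5236
theta/2 = 0.2618
cos(theta/2) = 0.9659
F = 0.9330

0.9330


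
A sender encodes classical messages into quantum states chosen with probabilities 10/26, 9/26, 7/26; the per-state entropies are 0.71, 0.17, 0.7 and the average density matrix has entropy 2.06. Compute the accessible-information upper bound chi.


chi = S(rho) - sum_i p_i * S(rho_i)
Weighted entropy = 10/26 * 0.71 + 9/26 * 0.17 + 7/26 * 0.7
= 0.5204
chi = 2.06 - 0.5204
= 1.5396

1.5396


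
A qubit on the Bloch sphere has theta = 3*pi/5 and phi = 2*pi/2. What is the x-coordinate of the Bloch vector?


theta = 1.8850, phi = 3.1416
r_x = sin(theta)*cos(phi) = 0.9511 * -1.0000
r_x = -0.9511

-0.9511


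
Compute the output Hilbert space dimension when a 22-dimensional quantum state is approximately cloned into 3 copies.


Output space = H^(tensor 3) where dim(H) = 22
dim = 22^3
= 484 (after 2 factors)
= 10648 (after 3 factors)
= 10648

10648


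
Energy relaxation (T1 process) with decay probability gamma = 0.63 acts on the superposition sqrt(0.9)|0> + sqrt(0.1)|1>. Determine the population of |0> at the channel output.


For amplitude damping with parameter gamma on state sqrt(a)|0> + sqrt(b)|1>:
alpha^2 = 0.9, beta^2 = 0.1
P(|0>) = alpha^2 + gamma * beta^2
= 0.9 + 0.63 * 0.1
= 0.9 + 0.0630
= 0.9630

0.9630


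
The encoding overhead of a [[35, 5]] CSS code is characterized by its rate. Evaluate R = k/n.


Code rate R = k/n
= 5/35
= 0.1429

0.1429


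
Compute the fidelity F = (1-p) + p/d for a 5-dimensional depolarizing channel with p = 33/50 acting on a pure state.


F = (1-p) + p/d
= (1 - 0.6600) + 0.6600/5
= 0.3400 + 0.1320
= 0.4720

0.4720


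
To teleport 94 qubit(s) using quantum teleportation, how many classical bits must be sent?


Quantum teleportation requires 2 classical bits per qubit teleported.
94 qubit(s) -> 2 * 94 = 188 classical bits

188


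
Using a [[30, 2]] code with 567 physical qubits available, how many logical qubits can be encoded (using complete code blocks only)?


Each code block uses 30 physical qubits for 2 logical qubit(s).
Number of complete blocks = floor(567 / 30) = 18
Logical qubits = 18 * 2
= 36

36


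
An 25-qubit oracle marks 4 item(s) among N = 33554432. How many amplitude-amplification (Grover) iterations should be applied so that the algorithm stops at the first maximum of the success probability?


After j Grover iterations the success probability is P(j) = sin^2((2j+1)*theta), where sin(theta) = sqrt(k/N).
N = 2^25 = 33554432, k = 4
sin(theta) = sqrt(k/N) = 0.000345266983
theta = arcsin(sqrt(k/N)) = 0.0003452669899 rad
P(j) reaches its first maximum when (2j+1)*theta is as close as possible to pi/2, i.e. j = round(pi/(4*theta) - 1/2).
pi/(4*theta) - 1/2 = 2274.2560
(For comparison, the common estimate pi/4 * sqrt(N/k) = 2274.7561; the exact maximiser is used here.)
Optimal iterations = 2274

2274


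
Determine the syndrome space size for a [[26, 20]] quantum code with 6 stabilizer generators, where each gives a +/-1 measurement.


Each stabilizer generator gives a binary (+1 or -1) measurement outcome.
With 6 independent generators:
Total syndromes = 2^6
= 64

64


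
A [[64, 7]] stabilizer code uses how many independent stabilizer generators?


For an [[n,k]] stabilizer code:
Number of stabilizer generators = n - k
= 64 - 7
= 57

57


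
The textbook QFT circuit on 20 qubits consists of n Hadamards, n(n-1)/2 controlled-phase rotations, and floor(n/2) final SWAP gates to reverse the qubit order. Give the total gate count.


Hadamard gates: 20
Controlled rotations: n*(n-1)/2 = 20*19/2 = 190
SWAP gates: floor(n/2) = floor(20/2) = 10
Total = 20 + 190 + 10
= 220

220


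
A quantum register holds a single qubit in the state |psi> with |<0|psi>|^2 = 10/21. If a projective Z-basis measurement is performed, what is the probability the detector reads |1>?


|alpha|^2 = 10/21 = 0.4762
|beta|^2 = 1 - 10/21 = 11/21 = 0.5238
P(|1>) = |beta|^2 = 0.5238

0.5238


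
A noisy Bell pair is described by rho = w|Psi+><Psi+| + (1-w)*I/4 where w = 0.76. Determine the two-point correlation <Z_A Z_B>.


|Psi+> = (|01> + |10>)/sqrt(2)
For the pure Bell state, <Z_A Z_B> = -1 (Bell-state Pauli correlator).
The maximally-mixed part I/4 has tr(I/4 * P tensor P) = 0 for any traceless Pauli P.
So <Z_A Z_B>_rho = w * (-1) + (1 - w) * 0
= 0.76 * (-1)
= -0.7600

-0.7600


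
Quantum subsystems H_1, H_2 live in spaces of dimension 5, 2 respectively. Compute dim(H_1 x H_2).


dim(H_1 x H_2) = 5 * 2
= 10

10


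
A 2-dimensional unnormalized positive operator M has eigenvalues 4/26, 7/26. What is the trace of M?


tr(M) = sum of eigenvalues
= 4/26 + 7/26
= 11/26
= 0.4231

0.4231


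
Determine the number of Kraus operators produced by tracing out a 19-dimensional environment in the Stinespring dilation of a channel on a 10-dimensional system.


Tracing out the environment in an orthonormal basis {|i>_E} gives Kraus operators K_i = <i|_E U |0>_E.
Number of Kraus operators = dim(H_env) = d_env
= 19

19


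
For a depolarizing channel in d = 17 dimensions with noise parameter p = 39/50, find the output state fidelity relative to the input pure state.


F = (1-p) + p/d
= (1 - 0.7800) + 0.7800/17
= 0.2200 + 0.0459
= 0.2659

0.2659


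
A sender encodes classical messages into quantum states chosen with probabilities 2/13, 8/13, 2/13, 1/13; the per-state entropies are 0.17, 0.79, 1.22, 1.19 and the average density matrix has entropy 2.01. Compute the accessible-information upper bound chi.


chi = S(rho) - sum_i p_i * S(rho_i)
Weighted entropy = 2/13 * 0.17 + 8/13 * 0.79 + 2/13 * 1.22 + 1/13 * 1.19
= 0.7915
chi = 2.01 - 0.7915
= 1.2185

1.2185


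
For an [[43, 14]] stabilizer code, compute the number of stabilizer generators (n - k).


For an [[n,k]] stabilizer code:
Number of stabilizer generators = n - k
= 43 - 14
= 29

29


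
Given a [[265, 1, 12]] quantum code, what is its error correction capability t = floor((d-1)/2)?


Code parameters: [[265, 1, 12]], distance d = 12.
Number of correctable errors = floor((d-1)/2)
= floor((12 - 1)/2)
= floor(11/2)
= 5

5


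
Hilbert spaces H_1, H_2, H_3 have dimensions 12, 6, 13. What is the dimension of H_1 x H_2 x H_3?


dim(H_1 x H_2 x H_3) = 12 * 6 * 13
= 72 * 13
= 936

936


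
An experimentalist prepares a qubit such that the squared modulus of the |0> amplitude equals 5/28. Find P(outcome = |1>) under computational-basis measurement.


|alpha|^2 = 5/28 = 0.1786
|beta|^2 = 1 - 5/28 = 23/28 = 0.8214
P(|1>) = |beta|^2 = 0.8214

0.8214


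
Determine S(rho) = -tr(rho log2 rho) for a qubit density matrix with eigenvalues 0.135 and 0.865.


S = -p*log2(p) - (1-p)*log2(1-p)
p = 0.1350, 1-p = 0.8650
= -0.1350 * log2(0.1350) - 0.8650 * log2(0.8650)
= -(-0.3900) - (-0.1810)
= 0.5710

0.5710


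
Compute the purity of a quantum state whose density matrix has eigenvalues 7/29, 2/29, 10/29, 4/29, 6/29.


tr(rho^2) = sum of eigenvalues squared
= (7/29)^2 + (2/29)^2 + (10/29)^2 + (4/29)^2 + (6/29)^2
= (49 + 4 + 100 + 16 + 36) / 841
= 205/841
= 0.2438

0.2438


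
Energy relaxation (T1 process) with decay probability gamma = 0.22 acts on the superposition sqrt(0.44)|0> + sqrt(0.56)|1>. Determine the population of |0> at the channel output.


For amplitude damping with parameter gamma on state sqrt(a)|0> + sqrt(b)|1>:
alpha^2 = 0.44, beta^2 = 0.56
P(|0>) = alpha^2 + gamma * beta^2
= 0.44 + 0.22 * 0.56
= 0.44 + 0.1232
= 0.5632

0.5632


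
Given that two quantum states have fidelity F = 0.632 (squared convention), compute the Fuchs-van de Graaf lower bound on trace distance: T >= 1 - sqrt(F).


Fuchs-van de Graaf (squared-fidelity convention): 1 - sqrt(F) <= T <= sqrt(1 - F).
Lower bound: T >= 1 - sqrt(F)
sqrt(F) = sqrt(0.632) = 0.7950
T >= 1 - 0.7950
T >= 0.2050

0.2050


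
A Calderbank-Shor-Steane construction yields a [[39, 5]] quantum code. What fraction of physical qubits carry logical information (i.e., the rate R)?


Code rate R = k/n
= 5/39
= 0.1282

0.1282


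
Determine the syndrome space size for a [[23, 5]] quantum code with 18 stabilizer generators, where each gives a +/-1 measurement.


Each stabilizer generator gives a binary (+1 or -1) measurement outcome.
With 18 independent generators:
Total syndromes = 2^18
= 262144

262144


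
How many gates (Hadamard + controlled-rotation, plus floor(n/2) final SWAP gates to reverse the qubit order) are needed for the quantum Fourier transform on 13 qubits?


Hadamard gates: 13
Controlled rotations: n*(n-1)/2 = 13*12/2 = 78
SWAP gates: floor(n/2) = floor(13/2) = 6
Total = 13 + 78 + 6
= 97

97


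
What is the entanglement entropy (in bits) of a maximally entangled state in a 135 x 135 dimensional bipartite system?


For a maximally entangled state in d x d:
S = log2(d) = log2(135)
= 7.0768

7.0768


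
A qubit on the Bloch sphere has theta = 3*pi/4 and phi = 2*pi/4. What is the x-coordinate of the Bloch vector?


theta = 2.3562, phi = 1.5708
r_x = sin(theta)*cos(phi) = 0.7071 * 0.0000
r_x = 0.0000

0.0000


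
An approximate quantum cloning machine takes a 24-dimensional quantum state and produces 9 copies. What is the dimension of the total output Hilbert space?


Output space = H^(tensor 9) where dim(H) = 24
dim = 24^9
= 576 (after 2 factors)
= 13824 (after 3 factors)
= 331776 (after 4 factors)
= 7962624 (after 5 factors)
= 191102976 (after 6 factors)
= 4586471424 (after 7 factors)
= 110075314176 (after 8 factors)
= 2641807540224 (after 9 factors)
= 2641807540224

2641807540224


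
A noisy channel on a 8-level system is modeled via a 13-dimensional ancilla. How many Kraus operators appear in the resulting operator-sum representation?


Tracing out the environment in an orthonormal basis {|i>_E} gives Kraus operators K_i = <i|_E U |0>_E.
Number of Kraus operators = dim(H_env) = d_env
= 13

13


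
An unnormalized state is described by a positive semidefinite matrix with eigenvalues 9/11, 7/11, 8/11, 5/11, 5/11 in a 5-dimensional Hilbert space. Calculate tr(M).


tr(M) = sum of eigenvalues
= 9/11 + 7/11 + 8/11 + 5/11 + 5/11
= 34/11
= 3.0909

3.0909


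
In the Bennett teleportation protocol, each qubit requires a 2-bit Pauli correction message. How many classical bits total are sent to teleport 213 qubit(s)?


Quantum teleportation requires 2 classical bits per qubit teleported.
213 qubit(s) -> 2 * 213 = 426 classical bits

426


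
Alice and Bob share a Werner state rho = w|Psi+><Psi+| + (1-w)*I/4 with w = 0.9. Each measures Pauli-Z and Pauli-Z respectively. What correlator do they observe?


|Psi+> = (|01> + |10>)/sqrt(2)
For the pure Bell state, <Z_A Z_B> = -1 (Bell-state Pauli correlator).
The maximally-mixed part I/4 has tr(I/4 * P tensor P) = 0 for any traceless Pauli P.
So <Z_A Z_B>_rho = w * (-1) + (1 - w) * 0
= 0.9 * (-1)
= -0.9000

-0.9000


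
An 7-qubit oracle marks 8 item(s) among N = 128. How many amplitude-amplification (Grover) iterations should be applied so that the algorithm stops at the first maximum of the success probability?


After j Grover iterations the success probability is P(j) = sin^2((2j+1)*theta), where sin(theta) = sqrt(k/N).
N = 2^7 = 128, k = 8
sin(theta) = sqrt(k/N) = 0.25
theta = arcsin(sqrt(k/N)) = 0.2526802551 rad
P(j) reaches its first maximum when (2j+1)*theta is as close as possible to pi/2, i.e. j = round(pi/(4*theta) - 1/2).
pi/(4*theta) - 1/2 = 2.6083
(For comparison, the common estimate pi/4 * sqrt(N/k) = 3.1416; the exact maximiser is used here.)
Optimal iterations = 3

3


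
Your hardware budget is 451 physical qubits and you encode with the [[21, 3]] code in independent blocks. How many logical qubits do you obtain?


Each code block uses 21 physical qubits for 3 logical qubit(s).
Number of complete blocks = floor(451 / 21) = 21
Logical qubits = 21 * 3
= 63

63


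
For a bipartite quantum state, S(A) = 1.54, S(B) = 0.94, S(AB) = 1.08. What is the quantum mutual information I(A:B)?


I(A:B) = S(A) + S(B) - S(AB)
= 1.54 + 0.94 - 1.08
= 1.4000

1.4000


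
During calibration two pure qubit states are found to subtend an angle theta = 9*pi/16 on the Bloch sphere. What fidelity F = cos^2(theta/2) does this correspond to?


For states separated by angle theta on Bloch sphere:
F = cos^2(theta/2)
theta = 9*pi/16 = 1.7671
theta/2 = 0.8836
cos(theta/2) = 0.6344
F = 0.4025

0.4025


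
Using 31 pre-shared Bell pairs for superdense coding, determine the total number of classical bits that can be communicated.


Superdense coding allows 2 classical bits per shared entangled pair.
31 pair(s) -> 2 * 31 = 62 classical bits

62


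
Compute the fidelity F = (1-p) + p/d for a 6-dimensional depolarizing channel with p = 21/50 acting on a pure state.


F = (1-p) + p/d
= (1 - 0.4200) + 0.4200/6
= 0.5800 + 0.0700
= 0.6500

0.6500


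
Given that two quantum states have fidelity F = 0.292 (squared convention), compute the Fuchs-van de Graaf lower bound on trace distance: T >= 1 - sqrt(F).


Fuchs-van de Graaf (squared-fidelity convention): 1 - sqrt(F) <= T <= sqrt(1 - F).
Lower bound: T >= 1 - sqrt(F)
sqrt(F) = sqrt(0.292) = 0.5404
T >= 1 - 0.5404
T >= 0.4596

0.4596


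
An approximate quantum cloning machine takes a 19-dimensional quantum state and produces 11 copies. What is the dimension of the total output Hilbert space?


Output space = H^(tensor 11) where dim(H) = 19
dim = 19^11
= 361 (after 2 factors)
= 6859 (after 3 factors)
= 130321 (after 4 factors)
= 2476099 (after 5 factors)
= 47045881 (after 6 factors)
= 893871739 (after 7 factors)
= 16983563041 (after 8 factors)
= 322687697779 (after 9 factors)
= 6131066257801 (after 10 factors)
= 116490258898219 (after 11 factors)
= 116490258898219

116490258898219


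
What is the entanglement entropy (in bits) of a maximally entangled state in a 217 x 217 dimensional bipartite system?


For a maximally entangled state in d x d:
S = log2(d) = log2(217)
= 7.7616

7.7616


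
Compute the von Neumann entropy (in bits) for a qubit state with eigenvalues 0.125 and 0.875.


S = -p*log2(p) - (1-p)*log2(1-p)
p = 0.1250, 1-p = 0.8750
= -0.1250 * log2(0.1250) - 0.8750 * log2(0.8750)
= -(-0.3750) - (-0.1686)
= 0.5436

0.5436


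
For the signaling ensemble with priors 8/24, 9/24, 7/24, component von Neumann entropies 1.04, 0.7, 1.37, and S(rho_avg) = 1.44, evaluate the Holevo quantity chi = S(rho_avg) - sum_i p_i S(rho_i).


chi = S(rho) - sum_i p_i * S(rho_i)
Weighted entropy = 8/24 * 1.04 + 9/24 * 0.7 + 7/24 * 1.37
= 1.0088
chi = 1.44 - 1.0088
= 0.4312

0.4312


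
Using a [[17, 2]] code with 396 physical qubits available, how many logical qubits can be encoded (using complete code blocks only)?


Each code block uses 17 physical qubits for 2 logical qubit(s).
Number of complete blocks = floor(396 / 17) = 23
Logical qubits = 23 * 2
= 46

46


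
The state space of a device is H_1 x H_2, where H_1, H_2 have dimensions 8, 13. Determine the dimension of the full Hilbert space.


dim(H_1 x H_2) = 8 * 13
= 104

104


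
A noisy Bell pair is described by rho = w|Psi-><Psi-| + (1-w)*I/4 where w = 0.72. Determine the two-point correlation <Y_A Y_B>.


|Psi-> = (|01> - |10>)/sqrt(2)
For the pure Bell state, <Y_A Y_B> = -1 (Bell-state Pauli correlator).
The maximally-mixed part I/4 has tr(I/4 * P tensor P) = 0 for any traceless Pauli P.
So <Y_A Y_B>_rho = w * (-1) + (1 - w) * 0
= 0.72 * (-1)
= -0.7200

-0.7200


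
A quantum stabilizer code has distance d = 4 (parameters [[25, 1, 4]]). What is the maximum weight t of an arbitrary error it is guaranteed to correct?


Code parameters: [[25, 1, 4]], distance d = 4.
Number of correctable errors = floor((d-1)/2)
= floor((4 - 1)/2)
= floor(3/2)
= 1

1
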